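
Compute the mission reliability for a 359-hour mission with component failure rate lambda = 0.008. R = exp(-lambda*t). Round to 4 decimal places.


lambda = 0.008
mission_time = 359
lambda * t = 0.008 * 359 = 2.872
R = exp(-2.872)
R = 0.0566

0.0566


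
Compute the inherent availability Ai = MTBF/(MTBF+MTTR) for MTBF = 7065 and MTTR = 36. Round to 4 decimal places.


MTBF = 7065
MTTR = 36
MTBF + MTTR = 7101
Ai = 7065 / 7101
Ai = 0.9949

0.9949


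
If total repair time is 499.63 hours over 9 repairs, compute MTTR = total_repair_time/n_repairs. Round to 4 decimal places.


total_repair_time = 499.63
n_repairs = 9
MTTR = 499.63 / 9
MTTR = 55.5144

55.5144


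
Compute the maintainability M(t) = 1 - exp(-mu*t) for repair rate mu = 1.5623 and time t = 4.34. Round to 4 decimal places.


mu = 1.5623, t = 4.34
mu * t = 1.5623 * 4.34 = 6.7804
exp(-6.7804) = 0.0011
M(t) = 1 - 0.0011
M(t) = 0.9989

0.9989


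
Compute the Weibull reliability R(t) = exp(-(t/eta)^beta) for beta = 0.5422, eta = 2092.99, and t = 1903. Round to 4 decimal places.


beta = 0.5422, eta = 2092.99, t = 1903
t/eta = 1903 / 2092.99 = 0.9092
(t/eta)^beta = 0.9092^0.5422 = 0.9497
R(t) = exp(-0.9497)
R(t) = 0.3869

0.3869


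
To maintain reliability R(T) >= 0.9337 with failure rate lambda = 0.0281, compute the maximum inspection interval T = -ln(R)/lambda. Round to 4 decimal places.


R_target = 0.9337
lambda = 0.0281
-ln(0.9337) = 0.0686
T = 0.0686 / 0.0281
T = 2.4413

2.4413


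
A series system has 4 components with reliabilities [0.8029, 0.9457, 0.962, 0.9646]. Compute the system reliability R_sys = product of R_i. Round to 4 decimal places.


Components: [0.8029, 0.9457, 0.962, 0.9646]
After component 1 (R=0.8029): product = 0.8029
After component 2 (R=0.9457): product = 0.7593
After component 3 (R=0.962): product = 0.7304
After component 4 (R=0.9646): product = 0.7046
R_sys = 0.7046

0.7046


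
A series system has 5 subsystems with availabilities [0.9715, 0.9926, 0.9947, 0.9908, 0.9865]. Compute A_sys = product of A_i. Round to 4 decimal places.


Subsystems: [0.9715, 0.9926, 0.9947, 0.9908, 0.9865]
After subsystem 1 (A=0.9715): product = 0.9715
After subsystem 2 (A=0.9926): product = 0.9643
After subsystem 3 (A=0.9947): product = 0.9592
After subsystem 4 (A=0.9908): product = 0.9504
After subsystem 5 (A=0.9865): product = 0.9375
A_sys = 0.9375

0.9375


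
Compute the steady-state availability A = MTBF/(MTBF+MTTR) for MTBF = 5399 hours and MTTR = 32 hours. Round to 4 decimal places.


MTBF = 5399
MTTR = 32
MTBF + MTTR = 5431
A = 5399 / 5431
A = 0.9941

0.9941


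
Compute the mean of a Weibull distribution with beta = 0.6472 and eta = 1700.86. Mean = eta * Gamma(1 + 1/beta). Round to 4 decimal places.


beta = 0.6472, eta = 1700.86
1/beta = 1.5451
1 + 1/beta = 2.5451
Gamma(2.5451) = 1.3729
Mean = 1700.86 * 1.3729
Mean = 2335.0586

2335.0586


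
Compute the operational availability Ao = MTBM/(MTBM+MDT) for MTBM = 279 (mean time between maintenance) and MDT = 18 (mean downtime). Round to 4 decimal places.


MTBM = 279
MDT = 18
MTBM + MDT = 297
Ao = 279 / 297
Ao = 0.9394

0.9394


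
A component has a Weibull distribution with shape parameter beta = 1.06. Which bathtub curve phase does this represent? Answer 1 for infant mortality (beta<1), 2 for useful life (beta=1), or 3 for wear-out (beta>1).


beta = 1.06
Compare beta to 1:
beta < 1 => infant mortality (phase 1)
beta = 1 => useful life (phase 2)
beta > 1 => wear-out (phase 3)
Since beta = 1.06, this is wear-out (increasing failure rate)
Phase = 3

3


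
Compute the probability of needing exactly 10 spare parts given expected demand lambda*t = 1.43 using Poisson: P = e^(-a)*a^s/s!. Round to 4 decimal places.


a = 1.43, s = 10
e^(-a) = e^(-1.43) = 0.2393
a^s = 1.43^10 = 35.7569
s! = 3628800
P = 0.2393 * 35.7569 / 3628800
P = 0.0

0.0


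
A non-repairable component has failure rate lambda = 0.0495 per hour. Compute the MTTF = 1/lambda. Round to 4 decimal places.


lambda = 0.0495
MTTF = 1 / 0.0495
MTTF = 20.202

20.202


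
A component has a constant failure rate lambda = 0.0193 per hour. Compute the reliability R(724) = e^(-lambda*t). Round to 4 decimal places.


lambda = 0.0193
t = 724
lambda * t = 13.9732
R(t) = e^(-13.9732)
R(t) = 0.0

0.0


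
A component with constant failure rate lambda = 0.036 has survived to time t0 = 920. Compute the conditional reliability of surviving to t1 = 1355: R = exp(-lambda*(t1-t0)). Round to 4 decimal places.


lambda = 0.036
t0 = 920, t1 = 1355
t1 - t0 = 435
lambda * (t1-t0) = 0.036 * 435 = 15.66
R = exp(-15.66)
R = 0.0

0.0


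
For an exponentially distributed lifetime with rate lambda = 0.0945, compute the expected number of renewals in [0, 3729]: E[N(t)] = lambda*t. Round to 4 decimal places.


lambda = 0.0945
t = 3729
E[N(t)] = lambda * t
E[N(t)] = 0.0945 * 3729
E[N(t)] = 352.3905

352.3905


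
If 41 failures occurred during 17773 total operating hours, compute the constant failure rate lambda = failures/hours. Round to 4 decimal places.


failures = 41
total_hours = 17773
lambda = 41 / 17773
lambda = 0.0023

0.0023


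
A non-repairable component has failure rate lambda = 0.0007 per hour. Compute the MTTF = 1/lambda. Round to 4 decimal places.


lambda = 0.0007
MTTF = 1 / 0.0007
MTTF = 1428.5714

1428.5714


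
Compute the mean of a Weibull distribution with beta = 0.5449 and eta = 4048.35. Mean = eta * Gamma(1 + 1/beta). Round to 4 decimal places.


beta = 0.5449, eta = 4048.35
1/beta = 1.8352
1 + 1/beta = 2.8352
Gamma(2.8352) = 1.7273
Mean = 4048.35 * 1.7273
Mean = 6992.672

6992.672


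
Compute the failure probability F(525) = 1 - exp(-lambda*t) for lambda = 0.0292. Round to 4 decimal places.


lambda = 0.0292, t = 525
lambda * t = 15.33
exp(-15.33) = 0.0
F(t) = 1 - 0.0
F(t) = 1.0

1.0


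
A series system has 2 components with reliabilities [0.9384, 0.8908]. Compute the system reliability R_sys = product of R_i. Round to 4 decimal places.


Components: [0.9384, 0.8908]
After component 1 (R=0.9384): product = 0.9384
After component 2 (R=0.8908): product = 0.8359
R_sys = 0.8359

0.8359


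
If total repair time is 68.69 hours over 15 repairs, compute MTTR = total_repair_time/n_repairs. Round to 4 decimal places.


total_repair_time = 68.69
n_repairs = 15
MTTR = 68.69 / 15
MTTR = 4.5793

4.5793


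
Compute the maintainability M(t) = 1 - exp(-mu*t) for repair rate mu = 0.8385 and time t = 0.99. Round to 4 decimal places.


mu = 0.8385, t = 0.99
mu * t = 0.8385 * 0.99 = 0.8301
exp(-0.8301) = 0.436
M(t) = 1 - 0.436
M(t) = 0.564

0.564


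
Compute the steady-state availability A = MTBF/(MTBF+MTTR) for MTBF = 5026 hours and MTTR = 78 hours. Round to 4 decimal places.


MTBF = 5026
MTTR = 78
MTBF + MTTR = 5104
A = 5026 / 5104
A = 0.9847

0.9847


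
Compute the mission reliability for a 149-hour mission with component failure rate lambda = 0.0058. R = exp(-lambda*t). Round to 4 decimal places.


lambda = 0.0058
mission_time = 149
lambda * t = 0.0058 * 149 = 0.8642
R = exp(-0.8642)
R = 0.4214

0.4214


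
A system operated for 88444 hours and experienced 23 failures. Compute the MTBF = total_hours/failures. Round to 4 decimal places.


total_hours = 88444
failures = 23
MTBF = 88444 / 23
MTBF = 3845.3913

3845.3913


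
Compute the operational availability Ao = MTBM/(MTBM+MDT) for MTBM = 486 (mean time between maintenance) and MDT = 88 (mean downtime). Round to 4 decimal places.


MTBM = 486
MDT = 88
MTBM + MDT = 574
Ao = 486 / 574
Ao = 0.8467

0.8467


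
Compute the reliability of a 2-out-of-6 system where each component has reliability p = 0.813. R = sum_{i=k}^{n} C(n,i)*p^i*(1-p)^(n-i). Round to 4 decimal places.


k = 2, n = 6, p = 0.813
i=2: C(6,2)=15 * 0.813^2 * 0.187^4 = 0.0121
i=3: C(6,3)=20 * 0.813^3 * 0.187^3 = 0.0703
i=4: C(6,4)=15 * 0.813^4 * 0.187^2 = 0.2292
i=5: C(6,5)=6 * 0.813^5 * 0.187^1 = 0.3985
i=6: C(6,6)=1 * 0.813^6 * 0.187^0 = 0.2888
R = sum of terms = 0.9988

0.9988


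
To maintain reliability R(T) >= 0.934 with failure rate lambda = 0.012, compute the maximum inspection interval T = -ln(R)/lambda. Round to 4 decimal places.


R_target = 0.934
lambda = 0.012
-ln(0.934) = 0.0683
T = 0.0683 / 0.012
T = 5.6899

5.6899


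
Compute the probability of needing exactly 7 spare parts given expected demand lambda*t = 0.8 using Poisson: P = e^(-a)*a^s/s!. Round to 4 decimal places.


a = 0.8, s = 7
e^(-a) = e^(-0.8) = 0.4493
a^s = 0.8^7 = 0.2097
s! = 5040
P = 0.4493 * 0.2097 / 5040
P = 0.0

0.0


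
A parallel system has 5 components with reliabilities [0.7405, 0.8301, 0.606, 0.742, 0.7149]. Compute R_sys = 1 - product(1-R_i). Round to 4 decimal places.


Components: [0.7405, 0.8301, 0.606, 0.742, 0.7149]
(1 - 0.7405) = 0.2595, running product = 0.2595
(1 - 0.8301) = 0.1699, running product = 0.0441
(1 - 0.606) = 0.394, running product = 0.0174
(1 - 0.742) = 0.258, running product = 0.0045
(1 - 0.7149) = 0.2851, running product = 0.0013
Product of (1-R_i) = 0.0013
R_sys = 1 - 0.0013 = 0.9987

0.9987


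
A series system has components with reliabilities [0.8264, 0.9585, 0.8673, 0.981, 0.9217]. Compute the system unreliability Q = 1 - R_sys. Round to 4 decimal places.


Components: [0.8264, 0.9585, 0.8673, 0.981, 0.9217]
After component 1: product = 0.8264
After component 2: product = 0.7921
After component 3: product = 0.687
After component 4: product = 0.6739
After component 5: product = 0.6212
R_sys = 0.6212
Q = 1 - 0.6212 = 0.3788

0.3788


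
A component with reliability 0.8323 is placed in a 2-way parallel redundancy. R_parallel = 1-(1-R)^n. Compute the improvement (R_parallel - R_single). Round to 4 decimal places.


R_single = 0.8323, n = 2
1 - R_single = 0.1677
(1 - R_single)^n = 0.1677^2 = 0.0281
R_parallel = 1 - 0.0281 = 0.9719
Improvement = 0.9719 - 0.8323
Improvement = 0.1396

0.1396


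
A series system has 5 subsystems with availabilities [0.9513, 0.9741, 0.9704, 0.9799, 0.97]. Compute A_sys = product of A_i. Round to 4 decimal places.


Subsystems: [0.9513, 0.9741, 0.9704, 0.9799, 0.97]
After subsystem 1 (A=0.9513): product = 0.9513
After subsystem 2 (A=0.9741): product = 0.9267
After subsystem 3 (A=0.9704): product = 0.8992
After subsystem 4 (A=0.9799): product = 0.8812
After subsystem 5 (A=0.97): product = 0.8547
A_sys = 0.8547

0.8547


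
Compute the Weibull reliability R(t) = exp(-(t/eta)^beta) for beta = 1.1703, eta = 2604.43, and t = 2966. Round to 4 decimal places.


beta = 1.1703, eta = 2604.43, t = 2966
t/eta = 2966 / 2604.43 = 1.1388
(t/eta)^beta = 1.1388^1.1703 = 1.1643
R(t) = exp(-1.1643)
R(t) = 0.3121

0.3121


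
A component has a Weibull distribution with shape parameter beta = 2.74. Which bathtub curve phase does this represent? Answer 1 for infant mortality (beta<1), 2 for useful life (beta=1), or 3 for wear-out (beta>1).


beta = 2.74
Compare beta to 1:
beta < 1 => infant mortality (phase 1)
beta = 1 => useful life (phase 2)
beta > 1 => wear-out (phase 3)
Since beta = 2.74, this is wear-out (increasing failure rate)
Phase = 3

3


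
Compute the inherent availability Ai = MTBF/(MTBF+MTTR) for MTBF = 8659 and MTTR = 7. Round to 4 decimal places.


MTBF = 8659
MTTR = 7
MTBF + MTTR = 8666
Ai = 8659 / 8666
Ai = 0.9992

0.9992


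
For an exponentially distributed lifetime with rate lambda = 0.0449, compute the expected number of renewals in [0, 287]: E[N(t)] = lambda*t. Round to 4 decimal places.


lambda = 0.0449
t = 287
E[N(t)] = lambda * t
E[N(t)] = 0.0449 * 287
E[N(t)] = 12.8863

12.8863


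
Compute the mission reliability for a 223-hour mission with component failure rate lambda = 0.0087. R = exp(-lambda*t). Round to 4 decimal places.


lambda = 0.0087
mission_time = 223
lambda * t = 0.0087 * 223 = 1.9401
R = exp(-1.9401)
R = 0.1437

0.1437


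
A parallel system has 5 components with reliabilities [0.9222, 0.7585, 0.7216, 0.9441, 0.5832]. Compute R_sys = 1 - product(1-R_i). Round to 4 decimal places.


Components: [0.9222, 0.7585, 0.7216, 0.9441, 0.5832]
(1 - 0.9222) = 0.0778, running product = 0.0778
(1 - 0.7585) = 0.2415, running product = 0.0188
(1 - 0.7216) = 0.2784, running product = 0.0052
(1 - 0.9441) = 0.0559, running product = 0.0003
(1 - 0.5832) = 0.4168, running product = 0.0001
Product of (1-R_i) = 0.0001
R_sys = 1 - 0.0001 = 0.9999

0.9999


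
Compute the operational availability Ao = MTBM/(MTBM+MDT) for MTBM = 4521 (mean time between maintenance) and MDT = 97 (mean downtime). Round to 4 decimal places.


MTBM = 4521
MDT = 97
MTBM + MDT = 4618
Ao = 4521 / 4618
Ao = 0.979

0.979


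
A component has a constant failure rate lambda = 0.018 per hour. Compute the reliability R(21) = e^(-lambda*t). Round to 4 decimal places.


lambda = 0.018
t = 21
lambda * t = 0.378
R(t) = e^(-0.378)
R(t) = 0.6852

0.6852


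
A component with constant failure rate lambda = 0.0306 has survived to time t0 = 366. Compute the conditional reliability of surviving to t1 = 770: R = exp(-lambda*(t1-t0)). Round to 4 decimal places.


lambda = 0.0306
t0 = 366, t1 = 770
t1 - t0 = 404
lambda * (t1-t0) = 0.0306 * 404 = 12.3624
R = exp(-12.3624)
R = 0.0

0.0


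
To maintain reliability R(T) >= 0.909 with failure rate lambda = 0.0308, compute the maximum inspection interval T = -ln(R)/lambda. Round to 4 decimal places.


R_target = 0.909
lambda = 0.0308
-ln(0.909) = 0.0954
T = 0.0954 / 0.0308
T = 3.0977

3.0977


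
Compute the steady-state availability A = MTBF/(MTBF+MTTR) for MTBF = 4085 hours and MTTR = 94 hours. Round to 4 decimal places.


MTBF = 4085
MTTR = 94
MTBF + MTTR = 4179
A = 4085 / 4179
A = 0.9775

0.9775


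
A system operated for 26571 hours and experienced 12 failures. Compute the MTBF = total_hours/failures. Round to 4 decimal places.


total_hours = 26571
failures = 12
MTBF = 26571 / 12
MTBF = 2214.25

2214.25


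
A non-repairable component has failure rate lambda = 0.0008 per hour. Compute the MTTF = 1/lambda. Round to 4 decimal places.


lambda = 0.0008
MTTF = 1 / 0.0008
MTTF = 1250.0

1250.0


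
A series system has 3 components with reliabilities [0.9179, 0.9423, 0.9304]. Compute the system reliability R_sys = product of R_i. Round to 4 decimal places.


Components: [0.9179, 0.9423, 0.9304]
After component 1 (R=0.9179): product = 0.9179
After component 2 (R=0.9423): product = 0.8649
After component 3 (R=0.9304): product = 0.8047
R_sys = 0.8047

0.8047


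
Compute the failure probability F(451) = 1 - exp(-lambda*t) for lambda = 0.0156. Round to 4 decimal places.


lambda = 0.0156, t = 451
lambda * t = 7.0356
exp(-7.0356) = 0.0009
F(t) = 1 - 0.0009
F(t) = 0.9991

0.9991


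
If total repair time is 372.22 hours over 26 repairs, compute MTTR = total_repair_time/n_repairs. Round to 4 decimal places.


total_repair_time = 372.22
n_repairs = 26
MTTR = 372.22 / 26
MTTR = 14.3162

14.3162


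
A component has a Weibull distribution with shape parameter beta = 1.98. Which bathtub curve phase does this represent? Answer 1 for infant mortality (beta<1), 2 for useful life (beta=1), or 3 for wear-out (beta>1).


beta = 1.98
Compare beta to 1:
beta < 1 => infant mortality (phase 1)
beta = 1 => useful life (phase 2)
beta > 1 => wear-out (phase 3)
Since beta = 1.98, this is wear-out (increasing failure rate)
Phase = 3

3


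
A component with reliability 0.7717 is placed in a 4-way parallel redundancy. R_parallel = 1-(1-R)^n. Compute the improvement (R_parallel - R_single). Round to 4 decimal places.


R_single = 0.7717, n = 4
1 - R_single = 0.2283
(1 - R_single)^n = 0.2283^4 = 0.0027
R_parallel = 1 - 0.0027 = 0.9973
Improvement = 0.9973 - 0.7717
Improvement = 0.2256

0.2256


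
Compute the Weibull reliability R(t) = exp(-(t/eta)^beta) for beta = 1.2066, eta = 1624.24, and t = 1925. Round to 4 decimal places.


beta = 1.2066, eta = 1624.24, t = 1925
t/eta = 1925 / 1624.24 = 1.1852
(t/eta)^beta = 1.1852^1.2066 = 1.2275
R(t) = exp(-1.2275)
R(t) = 0.293

0.293


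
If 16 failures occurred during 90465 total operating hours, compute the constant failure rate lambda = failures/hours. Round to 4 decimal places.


failures = 16
total_hours = 90465
lambda = 16 / 90465
lambda = 0.0002

0.0002


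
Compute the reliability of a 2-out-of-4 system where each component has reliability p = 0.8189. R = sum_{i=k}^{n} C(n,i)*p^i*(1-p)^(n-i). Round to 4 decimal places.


k = 2, n = 4, p = 0.8189
i=2: C(4,2)=6 * 0.8189^2 * 0.1811^2 = 0.132
i=3: C(4,3)=4 * 0.8189^3 * 0.1811^1 = 0.3978
i=4: C(4,4)=1 * 0.8189^4 * 0.1811^0 = 0.4497
R = sum of terms = 0.9795

0.9795


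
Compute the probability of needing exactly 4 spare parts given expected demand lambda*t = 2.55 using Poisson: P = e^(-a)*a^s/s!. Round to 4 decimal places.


a = 2.55, s = 4
e^(-a) = e^(-2.55) = 0.0781
a^s = 2.55^4 = 42.2825
s! = 24
P = 0.0781 * 42.2825 / 24
P = 0.1376

0.1376


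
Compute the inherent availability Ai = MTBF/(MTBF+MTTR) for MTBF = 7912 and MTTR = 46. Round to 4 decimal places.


MTBF = 7912
MTTR = 46
MTBF + MTTR = 7958
Ai = 7912 / 7958
Ai = 0.9942

0.9942


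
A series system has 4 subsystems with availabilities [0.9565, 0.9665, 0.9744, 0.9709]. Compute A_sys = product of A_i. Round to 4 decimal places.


Subsystems: [0.9565, 0.9665, 0.9744, 0.9709]
After subsystem 1 (A=0.9565): product = 0.9565
After subsystem 2 (A=0.9665): product = 0.9245
After subsystem 3 (A=0.9744): product = 0.9008
After subsystem 4 (A=0.9709): product = 0.8746
A_sys = 0.8746

0.8746


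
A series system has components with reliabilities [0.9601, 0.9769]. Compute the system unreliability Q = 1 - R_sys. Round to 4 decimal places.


Components: [0.9601, 0.9769]
After component 1: product = 0.9601
After component 2: product = 0.9379
R_sys = 0.9379
Q = 1 - 0.9379 = 0.0621

0.0621


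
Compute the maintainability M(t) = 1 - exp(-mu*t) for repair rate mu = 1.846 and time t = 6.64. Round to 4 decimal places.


mu = 1.846, t = 6.64
mu * t = 1.846 * 6.64 = 12.2574
exp(-12.2574) = 0.0
M(t) = 1 - 0.0
M(t) = 1.0

1.0


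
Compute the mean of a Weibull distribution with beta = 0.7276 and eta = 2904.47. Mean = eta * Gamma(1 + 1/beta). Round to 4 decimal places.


beta = 0.7276, eta = 2904.47
1/beta = 1.3744
1 + 1/beta = 2.3744
Gamma(2.3744) = 1.2218
Mean = 2904.47 * 1.2218
Mean = 3548.6019

3548.6019


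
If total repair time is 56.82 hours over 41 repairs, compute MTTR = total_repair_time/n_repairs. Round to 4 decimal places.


total_repair_time = 56.82
n_repairs = 41
MTTR = 56.82 / 41
MTTR = 1.3859

1.3859


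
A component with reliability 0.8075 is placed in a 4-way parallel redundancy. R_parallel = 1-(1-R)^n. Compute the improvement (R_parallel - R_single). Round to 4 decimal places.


R_single = 0.8075, n = 4
1 - R_single = 0.1925
(1 - R_single)^n = 0.1925^4 = 0.0014
R_parallel = 1 - 0.0014 = 0.9986
Improvement = 0.9986 - 0.8075
Improvement = 0.1911

0.1911


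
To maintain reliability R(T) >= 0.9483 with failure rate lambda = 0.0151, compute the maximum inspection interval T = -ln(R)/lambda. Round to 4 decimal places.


R_target = 0.9483
lambda = 0.0151
-ln(0.9483) = 0.0531
T = 0.0531 / 0.0151
T = 3.5155

3.5155


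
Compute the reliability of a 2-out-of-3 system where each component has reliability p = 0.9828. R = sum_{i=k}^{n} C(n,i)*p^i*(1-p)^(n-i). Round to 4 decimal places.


k = 2, n = 3, p = 0.9828
i=2: C(3,2)=3 * 0.9828^2 * 0.0172^1 = 0.0498
i=3: C(3,3)=1 * 0.9828^3 * 0.0172^0 = 0.9493
R = sum of terms = 0.9991

0.9991


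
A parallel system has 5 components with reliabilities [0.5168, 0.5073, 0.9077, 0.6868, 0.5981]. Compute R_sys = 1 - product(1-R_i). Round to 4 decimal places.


Components: [0.5168, 0.5073, 0.9077, 0.6868, 0.5981]
(1 - 0.5168) = 0.4832, running product = 0.4832
(1 - 0.5073) = 0.4927, running product = 0.2381
(1 - 0.9077) = 0.0923, running product = 0.022
(1 - 0.6868) = 0.3132, running product = 0.0069
(1 - 0.5981) = 0.4019, running product = 0.0028
Product of (1-R_i) = 0.0028
R_sys = 1 - 0.0028 = 0.9972

0.9972


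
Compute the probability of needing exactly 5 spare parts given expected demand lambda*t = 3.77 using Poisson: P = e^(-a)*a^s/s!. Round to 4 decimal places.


a = 3.77, s = 5
e^(-a) = e^(-3.77) = 0.0231
a^s = 3.77^5 = 761.5646
s! = 120
P = 0.0231 * 761.5646 / 120
P = 0.1463

0.1463


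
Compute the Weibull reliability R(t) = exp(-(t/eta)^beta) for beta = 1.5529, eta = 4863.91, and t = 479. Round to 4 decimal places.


beta = 1.5529, eta = 4863.91, t = 479
t/eta = 479 / 4863.91 = 0.0985
(t/eta)^beta = 0.0985^1.5529 = 0.0273
R(t) = exp(-0.0273)
R(t) = 0.973

0.973


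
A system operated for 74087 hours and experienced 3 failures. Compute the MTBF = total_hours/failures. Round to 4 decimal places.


total_hours = 74087
failures = 3
MTBF = 74087 / 3
MTBF = 24695.6667

24695.6667


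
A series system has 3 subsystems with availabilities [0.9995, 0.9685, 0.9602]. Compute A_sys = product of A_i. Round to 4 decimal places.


Subsystems: [0.9995, 0.9685, 0.9602]
After subsystem 1 (A=0.9995): product = 0.9995
After subsystem 2 (A=0.9685): product = 0.968
After subsystem 3 (A=0.9602): product = 0.9295
A_sys = 0.9295

0.9295


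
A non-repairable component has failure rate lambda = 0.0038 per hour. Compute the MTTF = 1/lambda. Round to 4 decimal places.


lambda = 0.0038
MTTF = 1 / 0.0038
MTTF = 263.1579

263.1579


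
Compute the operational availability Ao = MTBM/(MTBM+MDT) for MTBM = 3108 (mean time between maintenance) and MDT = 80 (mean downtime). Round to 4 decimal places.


MTBM = 3108
MDT = 80
MTBM + MDT = 3188
Ao = 3108 / 3188
Ao = 0.9749

0.9749


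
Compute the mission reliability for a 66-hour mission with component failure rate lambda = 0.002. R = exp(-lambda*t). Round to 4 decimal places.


lambda = 0.002
mission_time = 66
lambda * t = 0.002 * 66 = 0.132
R = exp(-0.132)
R = 0.8763

0.8763


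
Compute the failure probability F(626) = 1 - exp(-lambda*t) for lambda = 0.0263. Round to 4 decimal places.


lambda = 0.0263, t = 626
lambda * t = 16.4638
exp(-16.4638) = 0.0
F(t) = 1 - 0.0
F(t) = 1.0

1.0


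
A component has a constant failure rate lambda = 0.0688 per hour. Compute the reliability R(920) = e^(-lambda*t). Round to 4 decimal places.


lambda = 0.0688
t = 920
lambda * t = 63.296
R(t) = e^(-63.296)
R(t) = 0.0

0.0


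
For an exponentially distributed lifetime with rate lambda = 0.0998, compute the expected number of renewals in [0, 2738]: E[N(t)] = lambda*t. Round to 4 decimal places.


lambda = 0.0998
t = 2738
E[N(t)] = lambda * t
E[N(t)] = 0.0998 * 2738
E[N(t)] = 273.2524

273.2524


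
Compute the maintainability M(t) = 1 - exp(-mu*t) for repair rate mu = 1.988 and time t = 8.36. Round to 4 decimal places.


mu = 1.988, t = 8.36
mu * t = 1.988 * 8.36 = 16.6197
exp(-16.6197) = 0.0
M(t) = 1 - 0.0
M(t) = 1.0

1.0


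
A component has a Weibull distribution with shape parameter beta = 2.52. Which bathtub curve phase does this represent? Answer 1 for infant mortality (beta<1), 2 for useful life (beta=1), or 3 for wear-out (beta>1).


beta = 2.52
Compare beta to 1:
beta < 1 => infant mortality (phase 1)
beta = 1 => useful life (phase 2)
beta > 1 => wear-out (phase 3)
Since beta = 2.52, this is wear-out (increasing failure rate)
Phase = 3

3


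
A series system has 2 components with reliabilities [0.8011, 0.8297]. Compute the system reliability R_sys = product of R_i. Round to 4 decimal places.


Components: [0.8011, 0.8297]
After component 1 (R=0.8011): product = 0.8011
After component 2 (R=0.8297): product = 0.6647
R_sys = 0.6647

0.6647


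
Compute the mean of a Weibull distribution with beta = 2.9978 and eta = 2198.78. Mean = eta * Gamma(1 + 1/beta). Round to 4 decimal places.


beta = 2.9978, eta = 2198.78
1/beta = 0.3336
1 + 1/beta = 1.3336
Gamma(1.3336) = 0.893
Mean = 2198.78 * 0.893
Mean = 1963.4021

1963.4021


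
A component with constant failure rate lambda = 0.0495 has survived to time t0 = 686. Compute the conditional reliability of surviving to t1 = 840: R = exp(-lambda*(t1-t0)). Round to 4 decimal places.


lambda = 0.0495
t0 = 686, t1 = 840
t1 - t0 = 154
lambda * (t1-t0) = 0.0495 * 154 = 7.623
R = exp(-7.623)
R = 0.0005

0.0005


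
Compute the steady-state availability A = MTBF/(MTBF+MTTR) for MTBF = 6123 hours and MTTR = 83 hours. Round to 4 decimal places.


MTBF = 6123
MTTR = 83
MTBF + MTTR = 6206
A = 6123 / 6206
A = 0.9866

0.9866


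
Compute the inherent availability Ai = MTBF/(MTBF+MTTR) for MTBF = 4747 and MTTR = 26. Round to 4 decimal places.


MTBF = 4747
MTTR = 26
MTBF + MTTR = 4773
Ai = 4747 / 4773
Ai = 0.9946

0.9946


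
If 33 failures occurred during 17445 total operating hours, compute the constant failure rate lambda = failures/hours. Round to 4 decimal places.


failures = 33
total_hours = 17445
lambda = 33 / 17445
lambda = 0.0019

0.0019


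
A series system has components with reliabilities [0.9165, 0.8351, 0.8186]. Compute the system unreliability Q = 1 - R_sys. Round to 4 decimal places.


Components: [0.9165, 0.8351, 0.8186]
After component 1: product = 0.9165
After component 2: product = 0.7654
After component 3: product = 0.6265
R_sys = 0.6265
Q = 1 - 0.6265 = 0.3735

0.3735


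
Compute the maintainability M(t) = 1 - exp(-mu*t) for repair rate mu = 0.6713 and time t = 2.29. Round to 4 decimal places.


mu = 0.6713, t = 2.29
mu * t = 0.6713 * 2.29 = 1.5373
exp(-1.5373) = 0.215
M(t) = 1 - 0.215
M(t) = 0.785

0.785


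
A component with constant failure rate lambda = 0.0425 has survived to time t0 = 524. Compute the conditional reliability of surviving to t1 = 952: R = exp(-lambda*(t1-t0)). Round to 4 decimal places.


lambda = 0.0425
t0 = 524, t1 = 952
t1 - t0 = 428
lambda * (t1-t0) = 0.0425 * 428 = 18.19
R = exp(-18.19)
R = 0.0

0.0


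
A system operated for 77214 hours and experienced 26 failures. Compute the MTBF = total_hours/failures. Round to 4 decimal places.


total_hours = 77214
failures = 26
MTBF = 77214 / 26
MTBF = 2969.7692

2969.7692


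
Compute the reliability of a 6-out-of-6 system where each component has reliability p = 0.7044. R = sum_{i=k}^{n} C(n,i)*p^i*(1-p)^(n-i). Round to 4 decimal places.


k = 6, n = 6, p = 0.7044
i=6: C(6,6)=1 * 0.7044^6 * 0.2956^0 = 0.1222
R = sum of terms = 0.1222

0.1222


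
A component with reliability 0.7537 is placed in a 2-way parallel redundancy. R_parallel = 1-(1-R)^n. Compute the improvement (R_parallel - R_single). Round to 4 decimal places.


R_single = 0.7537, n = 2
1 - R_single = 0.2463
(1 - R_single)^n = 0.2463^2 = 0.0607
R_parallel = 1 - 0.0607 = 0.9393
Improvement = 0.9393 - 0.7537
Improvement = 0.1856

0.1856


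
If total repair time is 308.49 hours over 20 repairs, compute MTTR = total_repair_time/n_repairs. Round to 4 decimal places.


total_repair_time = 308.49
n_repairs = 20
MTTR = 308.49 / 20
MTTR = 15.4245

15.4245


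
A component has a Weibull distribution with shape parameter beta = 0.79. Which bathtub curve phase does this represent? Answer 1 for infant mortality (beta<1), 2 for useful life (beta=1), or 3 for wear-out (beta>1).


beta = 0.79
Compare beta to 1:
beta < 1 => infant mortality (phase 1)
beta = 1 => useful life (phase 2)
beta > 1 => wear-out (phase 3)
Since beta = 0.79, this is infant mortality (decreasing failure rate)
Phase = 1

1


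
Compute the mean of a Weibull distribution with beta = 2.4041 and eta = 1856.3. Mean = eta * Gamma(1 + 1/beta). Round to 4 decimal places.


beta = 2.4041, eta = 1856.3
1/beta = 0.416
1 + 1/beta = 1.416
Gamma(1.416) = 0.8865
Mean = 1856.3 * 0.8865
Mean = 1645.6291

1645.6291


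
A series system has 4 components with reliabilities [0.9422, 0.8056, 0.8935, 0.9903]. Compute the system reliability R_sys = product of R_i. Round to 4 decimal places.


Components: [0.9422, 0.8056, 0.8935, 0.9903]
After component 1 (R=0.9422): product = 0.9422
After component 2 (R=0.8056): product = 0.759
After component 3 (R=0.8935): product = 0.6782
After component 4 (R=0.9903): product = 0.6716
R_sys = 0.6716

0.6716


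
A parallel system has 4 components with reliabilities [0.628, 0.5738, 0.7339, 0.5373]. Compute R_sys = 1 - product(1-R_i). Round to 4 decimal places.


Components: [0.628, 0.5738, 0.7339, 0.5373]
(1 - 0.628) = 0.372, running product = 0.372
(1 - 0.5738) = 0.4262, running product = 0.1585
(1 - 0.7339) = 0.2661, running product = 0.0422
(1 - 0.5373) = 0.4627, running product = 0.0195
Product of (1-R_i) = 0.0195
R_sys = 1 - 0.0195 = 0.9805

0.9805


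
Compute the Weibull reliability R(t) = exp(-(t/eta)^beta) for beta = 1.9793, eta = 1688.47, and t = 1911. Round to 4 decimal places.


beta = 1.9793, eta = 1688.47, t = 1911
t/eta = 1911 / 1688.47 = 1.1318
(t/eta)^beta = 1.1318^1.9793 = 1.2777
R(t) = exp(-1.2777)
R(t) = 0.2787

0.2787


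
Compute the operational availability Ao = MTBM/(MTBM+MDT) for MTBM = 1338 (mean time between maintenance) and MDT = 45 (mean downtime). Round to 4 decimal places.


MTBM = 1338
MDT = 45
MTBM + MDT = 1383
Ao = 1338 / 1383
Ao = 0.9675

0.9675


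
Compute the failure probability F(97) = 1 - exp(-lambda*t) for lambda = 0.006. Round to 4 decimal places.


lambda = 0.006, t = 97
lambda * t = 0.582
exp(-0.582) = 0.5588
F(t) = 1 - 0.5588
F(t) = 0.4412

0.4412


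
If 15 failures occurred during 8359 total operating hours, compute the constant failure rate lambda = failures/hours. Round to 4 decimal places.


failures = 15
total_hours = 8359
lambda = 15 / 8359
lambda = 0.0018

0.0018


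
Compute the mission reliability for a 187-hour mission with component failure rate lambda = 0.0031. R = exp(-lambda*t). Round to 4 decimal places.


lambda = 0.0031
mission_time = 187
lambda * t = 0.0031 * 187 = 0.5797
R = exp(-0.5797)
R = 0.5601

0.5601


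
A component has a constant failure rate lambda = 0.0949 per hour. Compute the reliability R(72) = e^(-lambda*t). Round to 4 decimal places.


lambda = 0.0949
t = 72
lambda * t = 6.8328
R(t) = e^(-6.8328)
R(t) = 0.0011

0.0011


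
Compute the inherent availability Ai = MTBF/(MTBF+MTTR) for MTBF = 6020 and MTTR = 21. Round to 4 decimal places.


MTBF = 6020
MTTR = 21
MTBF + MTTR = 6041
Ai = 6020 / 6041
Ai = 0.9965

0.9965


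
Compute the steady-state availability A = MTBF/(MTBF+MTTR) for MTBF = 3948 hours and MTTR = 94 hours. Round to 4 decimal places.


MTBF = 3948
MTTR = 94
MTBF + MTTR = 4042
A = 3948 / 4042
A = 0.9767

0.9767


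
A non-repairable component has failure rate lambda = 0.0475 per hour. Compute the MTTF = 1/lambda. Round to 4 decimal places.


lambda = 0.0475
MTTF = 1 / 0.0475
MTTF = 21.0526

21.0526


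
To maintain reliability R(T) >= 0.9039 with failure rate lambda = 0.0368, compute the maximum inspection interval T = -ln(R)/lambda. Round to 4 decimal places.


R_target = 0.9039
lambda = 0.0368
-ln(0.9039) = 0.101
T = 0.101 / 0.0368
T = 2.7456

2.7456


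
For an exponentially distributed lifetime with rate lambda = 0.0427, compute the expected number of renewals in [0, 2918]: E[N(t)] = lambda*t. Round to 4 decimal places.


lambda = 0.0427
t = 2918
E[N(t)] = lambda * t
E[N(t)] = 0.0427 * 2918
E[N(t)] = 124.5986

124.5986


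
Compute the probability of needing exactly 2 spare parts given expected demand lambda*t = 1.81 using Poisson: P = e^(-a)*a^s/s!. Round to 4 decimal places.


a = 1.81, s = 2
e^(-a) = e^(-1.81) = 0.1637
a^s = 1.81^2 = 3.2761
s! = 2
P = 0.1637 * 3.2761 / 2
P = 0.2681

0.2681


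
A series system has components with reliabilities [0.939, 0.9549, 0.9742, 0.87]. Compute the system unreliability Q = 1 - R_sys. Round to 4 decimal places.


Components: [0.939, 0.9549, 0.9742, 0.87]
After component 1: product = 0.939
After component 2: product = 0.8967
After component 3: product = 0.8735
After component 4: product = 0.76
R_sys = 0.76
Q = 1 - 0.76 = 0.24

0.24


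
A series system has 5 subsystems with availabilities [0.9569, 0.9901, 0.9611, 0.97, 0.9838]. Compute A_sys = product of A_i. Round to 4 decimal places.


Subsystems: [0.9569, 0.9901, 0.9611, 0.97, 0.9838]
After subsystem 1 (A=0.9569): product = 0.9569
After subsystem 2 (A=0.9901): product = 0.9474
After subsystem 3 (A=0.9611): product = 0.9106
After subsystem 4 (A=0.97): product = 0.8833
After subsystem 5 (A=0.9838): product = 0.8689
A_sys = 0.8689

0.8689


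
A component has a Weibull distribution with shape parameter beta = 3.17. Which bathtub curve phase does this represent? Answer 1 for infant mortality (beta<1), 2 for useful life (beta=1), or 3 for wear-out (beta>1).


beta = 3.17
Compare beta to 1:
beta < 1 => infant mortality (phase 1)
beta = 1 => useful life (phase 2)
beta > 1 => wear-out (phase 3)
Since beta = 3.17, this is wear-out (increasing failure rate)
Phase = 3

3


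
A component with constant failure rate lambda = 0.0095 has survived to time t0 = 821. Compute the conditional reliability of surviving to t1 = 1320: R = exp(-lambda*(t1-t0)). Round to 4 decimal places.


lambda = 0.0095
t0 = 821, t1 = 1320
t1 - t0 = 499
lambda * (t1-t0) = 0.0095 * 499 = 4.7405
R = exp(-4.7405)
R = 0.0087

0.0087


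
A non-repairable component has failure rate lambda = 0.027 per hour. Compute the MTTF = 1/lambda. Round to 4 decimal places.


lambda = 0.027
MTTF = 1 / 0.027
MTTF = 37.037

37.037


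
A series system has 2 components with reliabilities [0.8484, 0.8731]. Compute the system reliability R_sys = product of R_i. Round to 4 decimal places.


Components: [0.8484, 0.8731]
After component 1 (R=0.8484): product = 0.8484
After component 2 (R=0.8731): product = 0.7407
R_sys = 0.7407

0.7407


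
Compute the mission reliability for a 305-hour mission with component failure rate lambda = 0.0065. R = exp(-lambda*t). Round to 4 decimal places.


lambda = 0.0065
mission_time = 305
lambda * t = 0.0065 * 305 = 1.9825
R = exp(-1.9825)
R = 0.1377

0.1377


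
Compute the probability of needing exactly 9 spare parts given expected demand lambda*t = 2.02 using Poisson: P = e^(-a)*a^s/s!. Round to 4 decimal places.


a = 2.02, s = 9
e^(-a) = e^(-2.02) = 0.1327
a^s = 2.02^9 = 559.9669
s! = 362880
P = 0.1327 * 559.9669 / 362880
P = 0.0002

0.0002


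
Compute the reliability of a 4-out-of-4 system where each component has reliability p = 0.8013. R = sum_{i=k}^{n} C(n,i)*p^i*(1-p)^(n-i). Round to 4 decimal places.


k = 4, n = 4, p = 0.8013
i=4: C(4,4)=1 * 0.8013^4 * 0.1987^0 = 0.4123
R = sum of terms = 0.4123

0.4123


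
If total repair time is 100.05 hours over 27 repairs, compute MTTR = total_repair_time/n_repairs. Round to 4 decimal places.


total_repair_time = 100.05
n_repairs = 27
MTTR = 100.05 / 27
MTTR = 3.7056

3.7056


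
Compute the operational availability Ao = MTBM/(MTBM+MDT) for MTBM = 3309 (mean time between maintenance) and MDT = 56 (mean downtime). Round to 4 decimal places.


MTBM = 3309
MDT = 56
MTBM + MDT = 3365
Ao = 3309 / 3365
Ao = 0.9834

0.9834


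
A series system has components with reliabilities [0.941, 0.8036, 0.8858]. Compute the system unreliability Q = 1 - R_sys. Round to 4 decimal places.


Components: [0.941, 0.8036, 0.8858]
After component 1: product = 0.941
After component 2: product = 0.7562
After component 3: product = 0.6698
R_sys = 0.6698
Q = 1 - 0.6698 = 0.3302

0.3302


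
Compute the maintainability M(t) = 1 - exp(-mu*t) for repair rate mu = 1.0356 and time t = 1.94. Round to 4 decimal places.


mu = 1.0356, t = 1.94
mu * t = 1.0356 * 1.94 = 2.0091
exp(-2.0091) = 0.1341
M(t) = 1 - 0.1341
M(t) = 0.8659

0.8659


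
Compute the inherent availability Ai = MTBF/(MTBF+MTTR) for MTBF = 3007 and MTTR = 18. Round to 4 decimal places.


MTBF = 3007
MTTR = 18
MTBF + MTTR = 3025
Ai = 3007 / 3025
Ai = 0.994

0.994


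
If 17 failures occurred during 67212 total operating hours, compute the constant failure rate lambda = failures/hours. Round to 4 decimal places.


failures = 17
total_hours = 67212
lambda = 17 / 67212
lambda = 0.0003

0.0003


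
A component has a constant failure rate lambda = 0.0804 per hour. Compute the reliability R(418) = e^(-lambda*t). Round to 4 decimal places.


lambda = 0.0804
t = 418
lambda * t = 33.6072
R(t) = e^(-33.6072)
R(t) = 0.0

0.0


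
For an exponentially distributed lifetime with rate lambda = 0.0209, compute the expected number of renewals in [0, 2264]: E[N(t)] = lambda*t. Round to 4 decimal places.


lambda = 0.0209
t = 2264
E[N(t)] = lambda * t
E[N(t)] = 0.0209 * 2264
E[N(t)] = 47.3176

47.3176


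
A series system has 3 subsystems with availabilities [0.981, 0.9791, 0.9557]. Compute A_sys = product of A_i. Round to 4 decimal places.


Subsystems: [0.981, 0.9791, 0.9557]
After subsystem 1 (A=0.981): product = 0.981
After subsystem 2 (A=0.9791): product = 0.9605
After subsystem 3 (A=0.9557): product = 0.9179
A_sys = 0.9179

0.9179


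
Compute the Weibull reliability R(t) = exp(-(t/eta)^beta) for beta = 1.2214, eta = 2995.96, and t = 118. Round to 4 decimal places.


beta = 1.2214, eta = 2995.96, t = 118
t/eta = 118 / 2995.96 = 0.0394
(t/eta)^beta = 0.0394^1.2214 = 0.0192
R(t) = exp(-0.0192)
R(t) = 0.9809

0.9809


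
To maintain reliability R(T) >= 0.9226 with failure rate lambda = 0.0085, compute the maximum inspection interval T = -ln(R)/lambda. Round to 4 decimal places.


R_target = 0.9226
lambda = 0.0085
-ln(0.9226) = 0.0806
T = 0.0806 / 0.0085
T = 9.4776

9.4776


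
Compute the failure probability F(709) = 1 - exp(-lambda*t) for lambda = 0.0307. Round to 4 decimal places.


lambda = 0.0307, t = 709
lambda * t = 21.7663
exp(-21.7663) = 0.0
F(t) = 1 - 0.0
F(t) = 1.0

1.0


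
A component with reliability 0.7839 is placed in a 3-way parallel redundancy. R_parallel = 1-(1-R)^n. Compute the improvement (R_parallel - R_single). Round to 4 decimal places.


R_single = 0.7839, n = 3
1 - R_single = 0.2161
(1 - R_single)^n = 0.2161^3 = 0.0101
R_parallel = 1 - 0.0101 = 0.9899
Improvement = 0.9899 - 0.7839
Improvement = 0.206

0.206


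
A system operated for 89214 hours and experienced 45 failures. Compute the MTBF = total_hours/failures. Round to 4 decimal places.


total_hours = 89214
failures = 45
MTBF = 89214 / 45
MTBF = 1982.5333

1982.5333


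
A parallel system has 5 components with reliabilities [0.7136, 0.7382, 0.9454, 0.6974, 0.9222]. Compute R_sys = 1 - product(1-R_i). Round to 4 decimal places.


Components: [0.7136, 0.7382, 0.9454, 0.6974, 0.9222]
(1 - 0.7136) = 0.2864, running product = 0.2864
(1 - 0.7382) = 0.2618, running product = 0.075
(1 - 0.9454) = 0.0546, running product = 0.0041
(1 - 0.6974) = 0.3026, running product = 0.0012
(1 - 0.9222) = 0.0778, running product = 0.0001
Product of (1-R_i) = 0.0001
R_sys = 1 - 0.0001 = 0.9999

0.9999


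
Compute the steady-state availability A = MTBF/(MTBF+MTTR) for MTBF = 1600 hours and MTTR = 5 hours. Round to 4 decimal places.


MTBF = 1600
MTTR = 5
MTBF + MTTR = 1605
A = 1600 / 1605
A = 0.9969

0.9969


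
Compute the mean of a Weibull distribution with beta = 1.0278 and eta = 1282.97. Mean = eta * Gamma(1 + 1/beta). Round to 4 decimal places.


beta = 1.0278, eta = 1282.97
1/beta = 0.973
1 + 1/beta = 1.973
Gamma(1.973) = 0.9889
Mean = 1282.97 * 0.9889
Mean = 1268.6831

1268.6831


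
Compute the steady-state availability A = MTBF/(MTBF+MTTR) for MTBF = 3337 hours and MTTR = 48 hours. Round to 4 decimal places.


MTBF = 3337
MTTR = 48
MTBF + MTTR = 3385
A = 3337 / 3385
A = 0.9858

0.9858


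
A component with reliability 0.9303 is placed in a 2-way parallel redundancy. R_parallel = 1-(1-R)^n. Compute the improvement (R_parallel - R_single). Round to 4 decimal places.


R_single = 0.9303, n = 2
1 - R_single = 0.0697
(1 - R_single)^n = 0.0697^2 = 0.0049
R_parallel = 1 - 0.0049 = 0.9951
Improvement = 0.9951 - 0.9303
Improvement = 0.0648

0.0648
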